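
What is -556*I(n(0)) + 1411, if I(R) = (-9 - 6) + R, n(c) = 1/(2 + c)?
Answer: 9473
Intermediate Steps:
I(R) = -15 + R
-556*I(n(0)) + 1411 = -556*(-15 + 1/(2 + 0)) + 1411 = -556*(-15 + 1/2) + 1411 = -556*(-15 + ½) + 1411 = -556*(-29/2) + 1411 = 8062 + 1411 = 9473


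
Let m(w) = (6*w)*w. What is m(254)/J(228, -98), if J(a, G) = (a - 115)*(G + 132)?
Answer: 193548/1921 ≈ 100.75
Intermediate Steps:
J(a, G) = (-115 + a)*(132 + G)
m(w) = 6*w²
m(254)/J(228, -98) = (6*254²)/(-15180 - 115*(-98) + 132*228 - 98*228) = (6*64516)/(-15180 + 11270 + 30096 - 22344) = 387096/3842 = 387096*(1/3842) = 193548/1921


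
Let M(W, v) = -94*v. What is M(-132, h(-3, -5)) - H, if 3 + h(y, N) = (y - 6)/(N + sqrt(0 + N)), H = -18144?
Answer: 18285 - 141*I*sqrt(5)/5 ≈ 18285.0 - 63.057*I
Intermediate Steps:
h(y, N) = -3 + (-6 + y)/(N + sqrt(N)) (h(y, N) = -3 + (y - 6)/(N + sqrt(0 + N)) = -3 + (-6 + y)/(N + sqrt(N)))
M(-132, h(-3, -5)) - H = -94*(-6 - 3 - 3*(-5) - 3*I*sqrt(5))/(-5 + sqrt(-5)) - 1*(-18144) = -94*(-6 - 3 + 15 - 3*I*sqrt(5))/(-5 + I*sqrt(5)) + 18144 = -94*(6 - 3*I*sqrt(5))/(-5 + I*sqrt(5)) + 18144 = 18144 - 94*(6 - 3*I*sqrt(5))/(-5 + I*sqrt(5))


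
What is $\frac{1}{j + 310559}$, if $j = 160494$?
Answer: $\frac{1}{471053} \approx 2.1229 \cdot 10^{-6}$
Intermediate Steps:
$\frac{1}{j + 310559} = \frac{1}{160494 + 310559} = \frac{1}{471053}$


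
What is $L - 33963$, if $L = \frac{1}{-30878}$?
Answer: $- \frac{1048709515}{30878} \approx -33963.0$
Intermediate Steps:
$L = - \frac{1}{30878} \approx -3.2386 \cdot 10^{-5}$
$L - 33963 = - \frac{1}{30878} - 33963 = - \frac{1048709515}{30878}$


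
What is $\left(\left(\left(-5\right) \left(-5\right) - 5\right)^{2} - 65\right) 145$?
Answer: $48575$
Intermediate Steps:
$\left(\left(\left(-5\right) \left(-5\right) - 5\right)^{2} - 65\right) 145 = \left(\left(25 - 5\right)^{2} - 65\right) 145 = \left(20^{2} - 65\right) 145 = \left(400 - 65\right) 145 = 335 \cdot 145 = 48575$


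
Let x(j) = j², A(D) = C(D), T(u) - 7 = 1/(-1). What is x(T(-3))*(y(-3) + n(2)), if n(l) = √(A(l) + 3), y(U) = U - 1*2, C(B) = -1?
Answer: -180 + 36*√2 ≈ -129.09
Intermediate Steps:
T(u) = 6 (T(u) = 7 + 1/(-1) = 7 - 1 = 6)
y(U) = -2 + U (y(U) = U - 2 = -2 + U)
A(D) = -1
n(l) = √2 (n(l) = √(-1 + 3) = √2)
x(T(-3))*(y(-3) + n(2)) = 6²*((-2 - 3) + √2) = 36*(-5 + √2) = -180 + 36*√2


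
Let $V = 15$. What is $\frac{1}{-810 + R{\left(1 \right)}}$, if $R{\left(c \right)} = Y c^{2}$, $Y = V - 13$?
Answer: $- \frac{1}{808} \approx -0.0012376$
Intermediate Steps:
$Y = 2$ ($Y = 15 - 13 = 2$)
$R{\left(c \right)} = 2 c^{2}$
$\frac{1}{-810 + R{\left(1 \right)}} = \frac{1}{-810 + 2 \cdot 1^{2}} = \frac{1}{-810 + 2 \cdot 1} = \frac{1}{-810 + 2} = \frac{1}{-808} = - \frac{1}{808}$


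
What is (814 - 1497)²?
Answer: 466489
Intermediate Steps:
(814 - 1497)² = (-683)² = 466489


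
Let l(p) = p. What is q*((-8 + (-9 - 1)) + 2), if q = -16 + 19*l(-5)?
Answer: 1776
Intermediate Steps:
q = -111 (q = -16 + 19*(-5) = -16 - 95 = -111)
q*((-8 + (-9 - 1)) + 2) = -111*((-8 + (-9 - 1)) + 2) = -111*((-8 - 10) + 2) = -111*(-18 + 2) = -111*(-16) = 1776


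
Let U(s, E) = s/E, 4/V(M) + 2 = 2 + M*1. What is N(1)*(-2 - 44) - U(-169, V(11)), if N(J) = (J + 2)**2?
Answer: 203/4 ≈ 50.750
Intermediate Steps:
N(J) = (2 + J)**2
V(M) = 4/M (V(M) = 4/(-2 + (2 + M*1)) = 4/(-2 + (2 + M)) = 4/M)
N(1)*(-2 - 44) - U(-169, V(11)) = (2 + 1)**2*(-2 - 44) - (-169)/(4/11) = 3**2*(-46) - (-169)/(4*(1/11)) = 9*(-46) - (-169)/4/11 = -414 - (-169)*11/4 = -414 - 1*(-1859/4) = -414 + 1859/4 = 203/4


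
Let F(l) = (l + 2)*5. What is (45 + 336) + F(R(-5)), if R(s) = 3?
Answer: 406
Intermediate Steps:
F(l) = 10 + 5*l (F(l) = (2 + l)*5 = 10 + 5*l)
(45 + 336) + F(R(-5)) = (45 + 336) + (10 + 5*3) = 381 + (10 + 15) = 381 + 25 = 406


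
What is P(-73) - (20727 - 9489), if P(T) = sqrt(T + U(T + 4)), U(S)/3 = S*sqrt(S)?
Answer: -11238 + sqrt(-73 - 207*I*sqrt(69)) ≈ -11209.0 - 29.95*I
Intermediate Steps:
U(S) = 3*S**(3/2) (U(S) = 3*(S*sqrt(S)) = 3*S**(3/2))
P(T) = sqrt(T + 3*(4 + T)**(3/2)) (P(T) = sqrt(T + 3*(T + 4)**(3/2)) = sqrt(T + 3*(4 + T)**(3/2)))
P(-73) - (20727 - 9489) = sqrt(-73 + 3*(4 - 73)**(3/2)) - (20727 - 9489) = sqrt(-73 + 3*(-69)**(3/2)) - 1*11238 = sqrt(-73 + 3*(-69*I*sqrt(69))) - 11238 = sqrt(-73 - 207*I*sqrt(69)) - 11238 = -11238 + sqrt(-73 - 207*I*sqrt(69))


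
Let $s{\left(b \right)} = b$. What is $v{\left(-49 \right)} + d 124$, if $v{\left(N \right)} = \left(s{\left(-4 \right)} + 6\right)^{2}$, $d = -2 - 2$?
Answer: $-492$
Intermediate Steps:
$d = -4$ ($d = -2 - 2 = -4$)
$v{\left(N \right)} = 4$ ($v{\left(N \right)} = \left(-4 + 6\right)^{2} = 2^{2} = 4$)
$v{\left(-49 \right)} + d 124 = 4 - 496 = -492$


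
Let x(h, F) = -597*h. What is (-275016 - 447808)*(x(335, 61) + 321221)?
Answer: -87625062224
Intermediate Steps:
(-275016 - 447808)*(x(335, 61) + 321221) = (-275016 - 447808)*(-597*335 + 321221) = -722824*(-199995 + 321221) = -722824*121226 = -87625062224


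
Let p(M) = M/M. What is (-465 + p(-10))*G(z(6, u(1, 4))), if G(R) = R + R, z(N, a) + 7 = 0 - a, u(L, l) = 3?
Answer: 9280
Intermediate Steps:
z(N, a) = -7 - a (z(N, a) = -7 + (0 - a) = -7 - a)
G(R) = 2*R
p(M) = 1
(-465 + p(-10))*G(z(6, u(1, 4))) = (-465 + 1)*(2*(-7 - 1*3)) = -928*(-7 - 3) = -928*(-10) = -464*(-20) = 9280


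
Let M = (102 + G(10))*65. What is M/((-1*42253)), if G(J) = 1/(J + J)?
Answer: -26533/169012 ≈ -0.15699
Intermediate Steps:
G(J) = 1/(2*J)
M = 26533/4 (M = (102 + (½)/10)*65 = (102 + (½)*(⅒))*65 = (102 + 1/20)*65 = (2041/20)*65 = 26533/4 ≈ 6633.3)
M/((-1*42253)) = 26533/(4*((-1*42253))) = (26533/4)/(-42253) = (26533/4)*(-1/42253) = -26533/169012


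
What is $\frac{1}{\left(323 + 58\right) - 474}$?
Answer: $- \frac{1}{93} \approx -0.010753$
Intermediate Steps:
$\frac{1}{\left(323 + 58\right) - 474} = \frac{1}{381 - 474} = \frac{1}{-93} = - \frac{1}{93}$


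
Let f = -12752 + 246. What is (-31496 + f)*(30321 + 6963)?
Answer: -1640570568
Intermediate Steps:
f = -12506
(-31496 + f)*(30321 + 6963) = (-31496 - 12506)*(30321 + 6963) = -44002*37284 = -1640570568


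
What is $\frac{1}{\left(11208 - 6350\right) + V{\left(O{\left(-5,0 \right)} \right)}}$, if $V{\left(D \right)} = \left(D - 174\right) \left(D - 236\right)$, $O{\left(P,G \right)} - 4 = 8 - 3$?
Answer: $\frac{1}{42313} \approx 2.3633 \cdot 10^{-5}$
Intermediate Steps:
$O{\left(P,G \right)} = 9$ ($O{\left(P,G \right)} = 4 + \left(8 - 3\right) = 4 + 5 = 9$)
$V{\left(D \right)} = \left(-236 + D\right) \left(-174 + D\right)$ ($V{\left(D \right)} = \left(-174 + D\right) \left(-236 + D\right) = \left(-236 + D\right) \left(-174 + D\right)$)
$\frac{1}{\left(11208 - 6350\right) + V{\left(O{\left(-5,0 \right)} \right)}} = \frac{1}{\left(11208 - 6350\right) + \left(41064 + 9^{2} - 3690\right)} = \frac{1}{\left(11208 - 6350\right) + \left(41064 + 81 - 3690\right)} = \frac{1}{\left(11208 - 6350\right) + 37455} = \frac{1}{4858 + 37455} = \frac{1}{42313}$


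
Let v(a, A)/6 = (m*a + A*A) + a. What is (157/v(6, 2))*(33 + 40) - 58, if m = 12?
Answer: -17075/492 ≈ -34.705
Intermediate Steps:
v(a, A) = 6*A² + 78*a (v(a, A) = 6*((12*a + A*A) + a) = 6*((12*a + A²) + a) = 6*((A² + 12*a) + a) = 6*(A² + 13*a) = 6*A² + 78*a)
(157/v(6, 2))*(33 + 40) - 58 = (157/(6*2² + 78*6))*(33 + 40) - 58 = (157/(6*4 + 468))*73 - 58 = (157/(24 + 468))*73 - 58 = (157/492)*73 - 58 = 11461/492 - 58 = -17075/492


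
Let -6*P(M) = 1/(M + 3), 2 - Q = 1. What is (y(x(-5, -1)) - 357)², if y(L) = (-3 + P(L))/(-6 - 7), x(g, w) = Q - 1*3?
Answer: 774341929/6084 ≈ 1.2728e+5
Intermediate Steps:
Q = 1 (Q = 2 - 1*1 = 2 - 1 = 1)
x(g, w) = -2 (x(g, w) = 1 - 1*3 = 1 - 3 = -2)
P(M) = -1/(6*(3 + M)) (P(M) = -1/(6*(M + 3)) = -1/(6*(3 + M)))
y(L) = 3/13 + 1/(13*(18 + 6*L)) (y(L) = (-3 - 1/(18 + 6*L))/(-6 - 7) = (-3 - 1/(18 + 6*L))/(-13) = (-3 - 1/(18 + 6*L))*(-1/13) = 3/13 + 1/(13*(18 + 6*L)))
(y(x(-5, -1)) - 357)² = ((55 + 18*(-2))/(78*(3 - 2)) - 357)² = ((1/78)*(55 - 36)/1 - 357)² = ((1/78)*1*19 - 357)² = (19/78 - 357)² = (-27827/78)² = 774341929/6084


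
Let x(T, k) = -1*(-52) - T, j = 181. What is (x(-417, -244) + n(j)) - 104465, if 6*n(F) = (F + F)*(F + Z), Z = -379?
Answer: -115942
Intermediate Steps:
n(F) = F*(-379 + F)/3 (n(F) = ((F + F)*(F - 379))/6 = ((2*F)*(-379 + F))/6 = (2*F*(-379 + F))/6 = F*(-379 + F)/3)
x(T, k) = 52 - T
(x(-417, -244) + n(j)) - 104465 = ((52 - 1*(-417)) + (⅓)*181*(-379 + 181)) - 104465 = ((52 + 417) + (⅓)*181*(-198)) - 104465 = (469 - 11946) - 104465 = -11477 - 104465 = -115942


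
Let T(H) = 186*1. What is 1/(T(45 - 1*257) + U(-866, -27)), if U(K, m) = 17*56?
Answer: 1/1138 ≈ 0.00087873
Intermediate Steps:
U(K, m) = 952
T(H) = 186
1/(T(45 - 1*257) + U(-866, -27)) = 1/(186 + 952) = 1/1138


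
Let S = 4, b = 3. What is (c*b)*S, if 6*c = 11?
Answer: 22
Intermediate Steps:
c = 11/6 (c = (⅙)*11 = 11/6 ≈ 1.8333)
(c*b)*S = ((11/6)*3)*4 = (11/2)*4 = 22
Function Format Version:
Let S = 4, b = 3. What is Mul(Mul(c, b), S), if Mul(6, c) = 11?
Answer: 22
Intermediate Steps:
c = Rational(11, 6) (c = Mul(Rational(1, 6), 11) = Rational(11, 6) ≈ 1.8333)
Mul(Mul(c, b), S) = Mul(Mul(Rational(11, 6), 3), 4) = Mul(Rational(11, 2), 4) = 22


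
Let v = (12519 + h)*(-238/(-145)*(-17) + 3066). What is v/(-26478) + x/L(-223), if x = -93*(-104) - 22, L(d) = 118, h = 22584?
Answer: -148972408933/37753215 ≈ -3946.0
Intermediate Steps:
v = 15463713972/145 (v = (12519 + 22584)*(-238/(-145)*(-17) + 3066) = 35103*(-238*(-1/145)*(-17) + 3066) = 35103*((238/145)*(-17) + 3066) = 35103*(-4046/145 + 3066) = 35103*(440524/145) = 15463713972/145 ≈ 1.0665e+8)
x = 9650 (x = 9672 - 22 = 9650)
v/(-26478) + x/L(-223) = (15463713972/145)/(-26478) + 9650/118 = (15463713972/145)*(-1/26478) + 9650*(1/118) = -2577285662/639885 + 4825/59 = -148972408933/37753215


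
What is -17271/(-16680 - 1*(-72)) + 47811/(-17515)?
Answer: -163847841/96963040 ≈ -1.6898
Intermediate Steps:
-17271/(-16680 - 1*(-72)) + 47811/(-17515) = -17271/(-16680 + 72) + 47811*(-1/17515) = -17271/(-16608) - 47811/17515 = -17271*(-1/16608) - 47811/17515 = 5757/5536 - 47811/17515 = -163847841/96963040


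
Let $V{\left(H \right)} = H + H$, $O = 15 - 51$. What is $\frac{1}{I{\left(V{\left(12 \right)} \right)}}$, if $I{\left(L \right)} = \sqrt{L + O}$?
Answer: $- \frac{i \sqrt{3}}{6} \approx - 0.28868 i$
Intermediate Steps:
$O = -36$ ($O = 15 - 51 = -36$)
$V{\left(H \right)} = 2 H$
$I{\left(L \right)} = \sqrt{-36 + L}$ ($I{\left(L \right)} = \sqrt{L - 36} = \sqrt{-36 + L}$)
$\frac{1}{I{\left(V{\left(12 \right)} \right)}} = \frac{1}{\sqrt{-36 + 2 \cdot 12}} = \frac{1}{\sqrt{-36 + 24}} = \frac{1}{\sqrt{-12}} = \frac{1}{2 i \sqrt{3}} = - \frac{i \sqrt{3}}{6}$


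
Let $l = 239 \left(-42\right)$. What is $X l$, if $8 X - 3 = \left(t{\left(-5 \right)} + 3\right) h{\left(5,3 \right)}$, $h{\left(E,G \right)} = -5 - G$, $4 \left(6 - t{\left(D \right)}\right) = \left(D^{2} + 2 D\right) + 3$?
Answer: $\frac{165627}{4} \approx 41407.0$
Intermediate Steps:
$t{\left(D \right)} = \frac{21}{4} - \frac{D}{2} - \frac{D^{2}}{4}$ ($t{\left(D \right)} = 6 - \frac{\left(D^{2} + 2 D\right) + 3}{4} = 6 - \frac{3 + D^{2} + 2 D}{4} = 6 - \left(\frac{3}{4} + \frac{D}{2} + \frac{D^{2}}{4}\right) = \frac{21}{4} - \frac{D}{2} - \frac{D^{2}}{4}$)
$l = -10038$
$X = - \frac{33}{8}$ ($X = \frac{3}{8} + \frac{\left(\left(\frac{21}{4} - - \frac{5}{2} - \frac{\left(-5\right)^{2}}{4}\right) + 3\right) \left(-5 - 3\right)}{8} = \frac{3}{8} + \frac{\left(\left(\frac{21}{4} + \frac{5}{2} - \frac{25}{4}\right) + 3\right) \left(-5 - 3\right)}{8} = \frac{3}{8} + \frac{\left(\left(\frac{21}{4} + \frac{5}{2} - \frac{25}{4}\right) + 3\right) \left(-8\right)}{8} = \frac{3}{8} + \frac{\left(\frac{3}{2} + 3\right) \left(-8\right)}{8} = \frac{3}{8} + \frac{\frac{9}{2} \left(-8\right)}{8} = \frac{3}{8} + \frac{1}{8} \left(-36\right) = \frac{3}{8} - \frac{9}{2} = - \frac{33}{8} \approx -4.125$)
$X l = \left(- \frac{33}{8}\right) \left(-10038\right) = \frac{165627}{4}$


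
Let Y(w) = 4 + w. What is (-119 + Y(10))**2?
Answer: 11025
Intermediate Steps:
(-119 + Y(10))**2 = (-119 + (4 + 10))**2 = (-119 + 14)**2 = (-105)**2 = 11025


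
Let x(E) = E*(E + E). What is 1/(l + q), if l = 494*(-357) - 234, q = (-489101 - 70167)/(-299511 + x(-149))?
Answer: -255109/45049649260 ≈ -5.6628e-6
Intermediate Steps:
x(E) = 2*E² (x(E) = E*(2*E) = 2*E²)
q = 559268/255109 (q = (-489101 - 70167)/(-299511 + 2*(-149)²) = -559268/(-299511 + 2*22201) = -559268/(-299511 + 44402) = -559268/(-255109) = -559268*(-1/255109) = 559268/255109 ≈ 2.1923)
l = -176592 (l = -176358 - 234 = -176592)
1/(l + q) = 1/(-176592 + 559268/255109) = 1/(-45049649260/255109) = -255109/45049649260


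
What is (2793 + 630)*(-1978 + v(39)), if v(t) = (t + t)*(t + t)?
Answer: 14054838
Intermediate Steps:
v(t) = 4*t² (v(t) = (2*t)*(2*t) = 4*t²)
(2793 + 630)*(-1978 + v(39)) = (2793 + 630)*(-1978 + 4*39²) = 3423*(-1978 + 4*1521) = 3423*(-1978 + 6084) = 3423*4106 = 14054838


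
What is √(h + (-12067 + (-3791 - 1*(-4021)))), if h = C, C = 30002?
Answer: √18165 ≈ 134.78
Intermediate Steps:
h = 30002
√(h + (-12067 + (-3791 - 1*(-4021)))) = √(30002 + (-12067 + (-3791 - 1*(-4021)))) = √(30002 + (-12067 + (-3791 + 4021))) = √(30002 + (-12067 + 230)) = √(30002 - 11837) = √18165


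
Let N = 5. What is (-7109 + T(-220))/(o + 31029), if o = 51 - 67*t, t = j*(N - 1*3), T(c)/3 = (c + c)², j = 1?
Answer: 573691/30946 ≈ 18.538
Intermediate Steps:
T(c) = 12*c² (T(c) = 3*(c + c)² = 3*(2*c)² = 3*(4*c²) = 12*c²)
t = 2 (t = 1*(5 - 1*3) = 1*(5 - 3) = 1*2 = 2)
o = -83 (o = 51 - 67*2 = 51 - 134 = -83)
(-7109 + T(-220))/(o + 31029) = (-7109 + 12*(-220)²)/(-83 + 31029) = (-7109 + 12*48400)/30946 = (-7109 + 580800)*(1/30946) = 573691*(1/30946) = 573691/30946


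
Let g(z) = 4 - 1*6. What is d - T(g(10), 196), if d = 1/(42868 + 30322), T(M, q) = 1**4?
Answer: -73189/73190 ≈ -0.99999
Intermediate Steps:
g(z) = -2 (g(z) = 4 - 6 = -2)
T(M, q) = 1
d = 1/73190 ≈ 1.3663e-5
d - T(g(10), 196) = 1/73190 - 1*1 = 1/73190 - 1 = -73189/73190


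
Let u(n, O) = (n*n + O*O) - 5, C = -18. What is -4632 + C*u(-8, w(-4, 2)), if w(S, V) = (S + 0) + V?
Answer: -5766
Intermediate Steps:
w(S, V) = S + V
u(n, O) = -5 + O² + n² (u(n, O) = (n² + O²) - 5 = (O² + n²) - 5 = -5 + O² + n²)
-4632 + C*u(-8, w(-4, 2)) = -4632 - 18*(-5 + (-4 + 2)² + (-8)²) = -4632 - 18*(-5 + (-2)² + 64) = -4632 - 18*(-5 + 4 + 64) = -4632 - 18*63 = -4632 - 1134 = -5766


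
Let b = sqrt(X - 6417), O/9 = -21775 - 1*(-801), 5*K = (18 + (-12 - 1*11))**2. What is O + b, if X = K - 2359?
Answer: -188766 + 7*I*sqrt(179) ≈ -1.8877e+5 + 93.654*I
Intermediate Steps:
K = 5 (K = (18 + (-12 - 1*11))**2/5 = (18 + (-12 - 11))**2/5 = (18 - 23)**2/5 = (1/5)*(-5)**2 = (1/5)*25 = 5)
X = -2354 (X = 5 - 2359 = -2354)
O = -188766 (O = 9*(-21775 - 1*(-801)) = 9*(-21775 + 801) = 9*(-20974) = -188766)
b = 7*I*sqrt(179) (b = sqrt(-2354 - 6417) = sqrt(-8771) = 7*I*sqrt(179) ≈ 93.654*I)
O + b = -188766 + 7*I*sqrt(179)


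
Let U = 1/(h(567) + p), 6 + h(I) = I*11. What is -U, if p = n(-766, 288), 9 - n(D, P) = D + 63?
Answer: -1/6943 ≈ -0.00014403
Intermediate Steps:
n(D, P) = -54 - D (n(D, P) = 9 - (D + 63) = 9 - (63 + D) = 9 + (-63 - D) = -54 - D)
p = 712 (p = -54 - 1*(-766) = -54 + 766 = 712)
h(I) = -6 + 11*I (h(I) = -6 + I*11 = -6 + 11*I)
U = 1/6943 (U = 1/((-6 + 11*567) + 712) = 1/((-6 + 6237) + 712) = 1/(6231 + 712) = 1/6943 ≈ 0.00014403)
-U = -1*1/6943 = -1/6943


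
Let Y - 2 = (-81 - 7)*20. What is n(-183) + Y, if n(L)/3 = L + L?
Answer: -2856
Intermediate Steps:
n(L) = 6*L (n(L) = 3*(L + L) = 3*(2*L) = 6*L)
Y = -1758 (Y = 2 + (-81 - 7)*20 = 2 - 88*20 = 2 - 1760 = -1758)
n(-183) + Y = 6*(-183) - 1758 = -1098 - 1758 = -2856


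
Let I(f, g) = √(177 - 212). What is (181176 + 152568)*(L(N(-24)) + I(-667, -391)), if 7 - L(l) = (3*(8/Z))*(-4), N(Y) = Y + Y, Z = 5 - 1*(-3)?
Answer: 6341136 + 333744*I*√35 ≈ 6.3411e+6 + 1.9745e+6*I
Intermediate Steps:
Z = 8 (Z = 5 + 3 = 8)
I(f, g) = I*√35 (I(f, g) = √(-35) = I*√35)
N(Y) = 2*Y
L(l) = 19 (L(l) = 7 - 3*(8/8)*(-4) = 7 - 3*(8*(⅛))*(-4) = 7 - 3*1*(-4) = 7 - 3*(-4) = 7 - 1*(-12) = 7 + 12 = 19)
(181176 + 152568)*(L(N(-24)) + I(-667, -391)) = (181176 + 152568)*(19 + I*√35) = 333744*(19 + I*√35) = 6341136 + 333744*I*√35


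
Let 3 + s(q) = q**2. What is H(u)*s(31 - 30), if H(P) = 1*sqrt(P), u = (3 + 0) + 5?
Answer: -4*sqrt(2) ≈ -5.6569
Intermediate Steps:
s(q) = -3 + q**2
u = 8 (u = 3 + 5 = 8)
H(P) = sqrt(P)
H(u)*s(31 - 30) = sqrt(8)*(-3 + (31 - 30)**2) = (2*sqrt(2))*(-3 + 1**2) = (2*sqrt(2))*(-3 + 1) = (2*sqrt(2))*(-2) = -4*sqrt(2)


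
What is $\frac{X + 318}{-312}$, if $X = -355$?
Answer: $\frac{37}{312} \approx 0.11859$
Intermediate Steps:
$\frac{X + 318}{-312} = \frac{-355 + 318}{-312} = \left(-37\right) \left(- \frac{1}{312}\right) = \frac{37}{312}$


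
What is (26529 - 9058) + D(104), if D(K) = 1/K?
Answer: 1816985/104 ≈ 17471.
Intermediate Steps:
(26529 - 9058) + D(104) = (26529 - 9058) + 1/104 = 17471 + 1/104 = 1816985/104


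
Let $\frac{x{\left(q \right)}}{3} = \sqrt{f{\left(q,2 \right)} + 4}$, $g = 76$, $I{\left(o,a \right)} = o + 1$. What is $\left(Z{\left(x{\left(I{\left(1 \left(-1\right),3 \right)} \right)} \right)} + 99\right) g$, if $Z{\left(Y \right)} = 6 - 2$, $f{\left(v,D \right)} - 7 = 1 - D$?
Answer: $7828$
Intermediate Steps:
$f{\left(v,D \right)} = 8 - D$ ($f{\left(v,D \right)} = 7 - \left(-1 + D\right) = 8 - D$)
$I{\left(o,a \right)} = 1 + o$
$x{\left(q \right)} = 3 \sqrt{10}$ ($x{\left(q \right)} = 3 \sqrt{\left(8 - 2\right) + 4} = 3 \sqrt{6 + 4} = 3 \sqrt{10}$)
$Z{\left(Y \right)} = 4$ ($Z{\left(Y \right)} = 6 - 2 = 4$)
$\left(Z{\left(x{\left(I{\left(1 \left(-1\right),3 \right)} \right)} \right)} + 99\right) g = \left(4 + 99\right) 76 = 103 \cdot 76 = 7828$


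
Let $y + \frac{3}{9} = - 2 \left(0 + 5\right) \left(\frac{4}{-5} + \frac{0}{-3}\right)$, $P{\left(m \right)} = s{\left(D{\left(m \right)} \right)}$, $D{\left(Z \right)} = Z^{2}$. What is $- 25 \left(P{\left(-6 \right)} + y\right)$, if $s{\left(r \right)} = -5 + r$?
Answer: $- \frac{2900}{3} \approx -966.67$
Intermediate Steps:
$P{\left(m \right)} = -5 + m^{2}$
$y = \frac{23}{3}$ ($y = - \frac{1}{3} - 2 \left(0 + 5\right) \left(\frac{4}{-5} + \frac{0}{-3}\right) = - \frac{1}{3} - 2 \cdot 5 \left(4 \left(- \frac{1}{5}\right) + 0 \left(- \frac{1}{3}\right)\right) = - \frac{1}{3} - 2 \cdot 5 \left(- \frac{4}{5} + 0\right) = - \frac{1}{3} - 2 \cdot 5 \left(- \frac{4}{5}\right) = - \frac{1}{3} - -8 = - \frac{1}{3} + 8 = \frac{23}{3} \approx 7.6667$)
$- 25 \left(P{\left(-6 \right)} + y\right) = - 25 \left(\left(-5 + \left(-6\right)^{2}\right) + \frac{23}{3}\right) = - 25 \left(\left(-5 + 36\right) + \frac{23}{3}\right) = - 25 \left(31 + \frac{23}{3}\right) = \left(-25\right) \frac{116}{3} = - \frac{2900}{3}$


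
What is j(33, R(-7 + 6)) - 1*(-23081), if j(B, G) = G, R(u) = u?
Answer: 23080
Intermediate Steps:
j(33, R(-7 + 6)) - 1*(-23081) = (-7 + 6) - 1*(-23081) = -1 + 23081 = 23080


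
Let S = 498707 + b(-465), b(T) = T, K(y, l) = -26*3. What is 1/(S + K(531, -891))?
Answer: 1/498164 ≈ 2.0074e-6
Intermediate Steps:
K(y, l) = -78
S = 498242 (S = 498707 - 465 = 498242)
1/(S + K(531, -891)) = 1/(498242 - 78) = 1/498164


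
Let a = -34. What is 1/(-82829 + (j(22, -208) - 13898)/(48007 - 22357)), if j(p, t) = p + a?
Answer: -2565/212457776 ≈ -1.2073e-5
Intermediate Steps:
j(p, t) = -34 + p (j(p, t) = p - 34 = -34 + p)
1/(-82829 + (j(22, -208) - 13898)/(48007 - 22357)) = 1/(-82829 + ((-34 + 22) - 13898)/(48007 - 22357)) = 1/(-82829 + (-12 - 13898)/25650) = 1/(-82829 - 13910*1/25650) = 1/(-82829 - 1391/2565) = 1/(-212457776/2565) = -2565/212457776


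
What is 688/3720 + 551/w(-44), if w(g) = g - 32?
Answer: -13141/1860 ≈ -7.0651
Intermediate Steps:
w(g) = -32 + g
688/3720 + 551/w(-44) = 688/3720 + 551/(-32 - 44) = 688*(1/3720) + 551/(-76) = 86/465 + 551*(-1/76) = 86/465 - 29/4 = -13141/1860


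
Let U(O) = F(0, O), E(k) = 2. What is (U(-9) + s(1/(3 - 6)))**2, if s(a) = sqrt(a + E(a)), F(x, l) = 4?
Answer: (12 + sqrt(15))**2/9 ≈ 27.995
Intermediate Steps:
U(O) = 4
s(a) = sqrt(2 + a) (s(a) = sqrt(a + 2) = sqrt(2 + a))
(U(-9) + s(1/(3 - 6)))**2 = (4 + sqrt(2 + 1/(3 - 6)))**2 = (4 + sqrt(2 + 1/(-3)))**2 = (4 + sqrt(2 - 1/3))**2 = (4 + sqrt(5/3))**2 = (4 + sqrt(15)/3)**2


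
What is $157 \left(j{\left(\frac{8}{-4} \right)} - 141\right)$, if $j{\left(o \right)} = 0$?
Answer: $-22137$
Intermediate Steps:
$157 \left(j{\left(\frac{8}{-4} \right)} - 141\right) = 157 \left(0 - 141\right) = 157 \left(-141\right) = -22137$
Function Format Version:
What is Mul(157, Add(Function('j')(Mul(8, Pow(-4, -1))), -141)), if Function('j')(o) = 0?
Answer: -22137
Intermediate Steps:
Mul(157, Add(Function('j')(Mul(8, Pow(-4, -1))), -141)) = Mul(157, Add(0, -141)) = Mul(157, -141) = -22137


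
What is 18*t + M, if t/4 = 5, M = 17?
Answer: 377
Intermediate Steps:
t = 20 (t = 4*5 = 20)
18*t + M = 18*20 + 17 = 360 + 17 = 377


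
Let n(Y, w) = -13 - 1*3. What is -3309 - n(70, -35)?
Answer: -3293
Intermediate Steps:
n(Y, w) = -16 (n(Y, w) = -13 - 3 = -16)
-3309 - n(70, -35) = -3309 - 1*(-16) = -3309 + 16 = -3293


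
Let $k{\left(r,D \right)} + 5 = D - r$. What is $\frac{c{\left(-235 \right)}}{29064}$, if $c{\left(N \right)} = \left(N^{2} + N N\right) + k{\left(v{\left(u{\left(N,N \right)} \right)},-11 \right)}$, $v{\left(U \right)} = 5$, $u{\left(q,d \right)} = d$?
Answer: $\frac{110429}{29064} \approx 3.7995$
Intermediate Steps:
$k{\left(r,D \right)} = -5 + D - r$ ($k{\left(r,D \right)} = -5 + \left(D - r\right) = -5 + D - r$)
$c{\left(N \right)} = -21 + 2 N^{2}$ ($c{\left(N \right)} = \left(N^{2} + N N\right) - 21 = \left(N^{2} + N^{2}\right) - 21 = 2 N^{2} - 21 = -21 + 2 N^{2}$)
$\frac{c{\left(-235 \right)}}{29064} = \frac{-21 + 2 \left(-235\right)^{2}}{29064} = \left(-21 + 2 \cdot 55225\right) \frac{1}{29064} = \left(-21 + 110450\right) \frac{1}{29064} = 110429 \cdot \frac{1}{29064} = \frac{110429}{29064}$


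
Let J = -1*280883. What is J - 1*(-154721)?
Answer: -126162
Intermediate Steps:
J = -280883
J - 1*(-154721) = -280883 - 1*(-154721) = -280883 + 154721 = -126162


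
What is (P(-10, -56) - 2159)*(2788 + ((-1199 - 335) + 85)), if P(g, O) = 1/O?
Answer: -161891795/56 ≈ -2.8909e+6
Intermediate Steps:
(P(-10, -56) - 2159)*(2788 + ((-1199 - 335) + 85)) = (1/(-56) - 2159)*(2788 + ((-1199 - 335) + 85)) = (-1/56 - 2159)*(2788 + (-1534 + 85)) = -120905*(2788 - 1449)/56 = -120905/56*1339 = -161891795/56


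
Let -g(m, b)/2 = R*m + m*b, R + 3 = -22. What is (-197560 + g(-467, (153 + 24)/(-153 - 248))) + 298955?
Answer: 31130727/401 ≈ 77633.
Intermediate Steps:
R = -25 (R = -3 - 22 = -25)
g(m, b) = 50*m - 2*b*m (g(m, b) = -2*(-25*m + m*b) = -2*(-25*m + b*m) = 50*m - 2*b*m)
(-197560 + g(-467, (153 + 24)/(-153 - 248))) + 298955 = (-197560 + 2*(-467)*(25 - (153 + 24)/(-153 - 248))) + 298955 = (-197560 + 2*(-467)*(25 - 177/(-401))) + 298955 = (-197560 + 2*(-467)*(25 - 177*(-1)/401)) + 298955 = (-197560 + 2*(-467)*(25 - 1*(-177/401))) + 298955 = (-197560 + 2*(-467)*(25 + 177/401)) + 298955 = (-197560 + 2*(-467)*(10202/401)) + 298955 = (-197560 - 9528668/401) + 298955 = -88750228/401 + 298955 = 31130727/401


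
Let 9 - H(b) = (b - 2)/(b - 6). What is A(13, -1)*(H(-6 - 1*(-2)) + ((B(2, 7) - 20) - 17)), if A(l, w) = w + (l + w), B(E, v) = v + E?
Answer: -1078/5 ≈ -215.60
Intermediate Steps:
B(E, v) = E + v
H(b) = 9 - (-2 + b)/(-6 + b) (H(b) = 9 - (b - 2)/(b - 6) = 9 - (-2 + b)/(-6 + b))
A(l, w) = l + 2*w
A(13, -1)*(H(-6 - 1*(-2)) + ((B(2, 7) - 20) - 17)) = (13 + 2*(-1))*(4*(-13 + 2*(-6 - 1*(-2)))/(-6 + (-6 - 1*(-2))) + (((2 + 7) - 20) - 17)) = (13 - 2)*(4*(-13 + 2*(-6 + 2))/(-6 + (-6 + 2)) + ((9 - 20) - 17)) = 11*(4*(-13 + 2*(-4))/(-6 - 4) + (-11 - 17)) = 11*(4*(-13 - 8)/(-10) - 28) = 11*(4*(-1/10)*(-21) - 28) = 11*(42/5 - 28) = 11*(-98/5) = -1078/5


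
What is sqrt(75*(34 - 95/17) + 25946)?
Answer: sqrt(8114219)/17 ≈ 167.56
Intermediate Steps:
sqrt(75*(34 - 95/17) + 25946) = sqrt(75*(483/17) + 25946) = sqrt(36225/17 + 25946) = sqrt(477307/17) = sqrt(8114219)/17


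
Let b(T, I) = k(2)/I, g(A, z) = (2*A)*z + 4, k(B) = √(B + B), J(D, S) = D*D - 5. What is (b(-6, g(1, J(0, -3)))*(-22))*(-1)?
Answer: -22/3 ≈ -7.3333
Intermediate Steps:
J(D, S) = -5 + D² (J(D, S) = D² - 5 = -5 + D²)
k(B) = √2*√B (k(B) = √(2*B) = √2*√B)
g(A, z) = 4 + 2*A*z (g(A, z) = 2*A*z + 4 = 4 + 2*A*z)
b(T, I) = 2/I (b(T, I) = (√2*√2)/I = 2/I)
(b(-6, g(1, J(0, -3)))*(-22))*(-1) = ((2/(4 + 2*1*(-5 + 0²)))*(-22))*(-1) = ((2/(4 + 2*1*(-5 + 0)))*(-22))*(-1) = ((2/(4 + 2*1*(-5)))*(-22))*(-1) = ((2/(4 - 10))*(-22))*(-1) = ((2/(-6))*(-22))*(-1) = ((2*(-⅙))*(-22))*(-1) = -⅓*(-22)*(-1) = (22/3)*(-1) = -22/3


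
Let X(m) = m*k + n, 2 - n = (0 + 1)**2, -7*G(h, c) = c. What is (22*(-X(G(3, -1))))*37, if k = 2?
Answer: -7326/7 ≈ -1046.6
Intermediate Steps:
G(h, c) = -c/7
n = 1 (n = 2 - (0 + 1)**2 = 2 - 1*1**2 = 2 - 1*1 = 2 - 1 = 1)
X(m) = 1 + 2*m (X(m) = m*2 + 1 = 2*m + 1 = 1 + 2*m)
(22*(-X(G(3, -1))))*37 = (22*(-(1 + 2*(-1/7*(-1)))))*37 = (22*(-(1 + 2*(1/7))))*37 = (22*(-(1 + 2/7)))*37 = (22*(-1*9/7))*37 = (22*(-9/7))*37 = -198/7*37 = -7326/7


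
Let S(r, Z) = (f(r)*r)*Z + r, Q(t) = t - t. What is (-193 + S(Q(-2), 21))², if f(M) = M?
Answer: 37249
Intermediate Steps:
Q(t) = 0
S(r, Z) = r + Z*r² (S(r, Z) = (r*r)*Z + r = r²*Z + r = Z*r² + r = r + Z*r²)
(-193 + S(Q(-2), 21))² = (-193 + 0*(1 + 21*0))² = (-193 + 0*(1 + 0))² = (-193 + 0*1)² = (-193 + 0)² = (-193)² = 37249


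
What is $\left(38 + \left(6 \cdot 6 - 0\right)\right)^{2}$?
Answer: $5476$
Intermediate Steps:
$\left(38 + \left(6 \cdot 6 - 0\right)\right)^{2} = \left(38 + \left(36 + 0\right)\right)^{2} = \left(38 + 36\right)^{2} = 74^{2} = 5476$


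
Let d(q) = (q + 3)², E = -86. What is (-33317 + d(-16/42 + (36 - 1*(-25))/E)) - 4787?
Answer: -124269482543/3261636 ≈ -38100.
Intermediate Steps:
d(q) = (3 + q)²
(-33317 + d(-16/42 + (36 - 1*(-25))/E)) - 4787 = (-33317 + (3 + (-16/42 + (36 - 1*(-25))/(-86)))²) - 4787 = (-33317 + (3 + (-16*1/42 + (36 + 25)*(-1/86)))²) - 4787 = (-33317 + (3 + (-8/21 + 61*(-1/86)))²) - 4787 = (-33317 + (3 + (-8/21 - 61/86))²) - 4787 = (-33317 + (3 - 1969/1806)²) - 4787 = (-33317 + (3449/1806)²) - 4787 = (-33317 + 11895601/3261636) - 4787 = -108656031011/3261636 - 4787 = -124269482543/3261636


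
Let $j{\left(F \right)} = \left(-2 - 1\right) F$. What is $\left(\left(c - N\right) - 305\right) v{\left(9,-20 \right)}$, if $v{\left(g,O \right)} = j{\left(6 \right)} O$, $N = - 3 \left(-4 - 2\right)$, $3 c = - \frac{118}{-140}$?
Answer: $- \frac{813252}{7} \approx -1.1618 \cdot 10^{5}$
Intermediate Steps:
$c = \frac{59}{210}$ ($c = \frac{\left(-118\right) \frac{1}{-140}}{3} = \frac{\left(-118\right) \left(- \frac{1}{140}\right)}{3} = \frac{1}{3} \cdot \frac{59}{70} = \frac{59}{210} \approx 0.28095$)
$j{\left(F \right)} = - 3 F$
$N = 18$ ($N = \left(-3\right) \left(-6\right) = 18$)
$v{\left(g,O \right)} = - 18 O$ ($v{\left(g,O \right)} = \left(-3\right) 6 O = - 18 O$)
$\left(\left(c - N\right) - 305\right) v{\left(9,-20 \right)} = \left(\left(\frac{59}{210} - 18\right) - 305\right) \left(\left(-18\right) \left(-20\right)\right) = \left(\left(\frac{59}{210} - 18\right) - 305\right) 360 = \left(- \frac{3721}{210} - 305\right) 360 = \left(- \frac{67771}{210}\right) 360 = - \frac{813252}{7}$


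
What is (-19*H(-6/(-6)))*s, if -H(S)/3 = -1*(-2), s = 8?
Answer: 912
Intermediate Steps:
H(S) = -6 (H(S) = -(-3)*(-2) = -3*2 = -6)
(-19*H(-6/(-6)))*s = -19*(-6)*8 = 114*8 = 912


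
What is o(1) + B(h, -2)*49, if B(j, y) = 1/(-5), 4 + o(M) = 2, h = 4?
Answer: -59/5 ≈ -11.800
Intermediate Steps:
o(M) = -2 (o(M) = -4 + 2 = -2)
B(j, y) = -1/5
o(1) + B(h, -2)*49 = -2 - 1/5*49 = -2 - 49/5 = -59/5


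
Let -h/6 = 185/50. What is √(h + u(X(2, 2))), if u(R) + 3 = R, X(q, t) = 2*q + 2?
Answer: 4*I*√30/5 ≈ 4.3818*I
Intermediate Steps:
X(q, t) = 2 + 2*q
u(R) = -3 + R
h = -111/5 (h = -1110/50 = -6*37/10 = -111/5 ≈ -22.200)
√(h + u(X(2, 2))) = √(-111/5 + (-3 + (2 + 2*2))) = √(-111/5 + (-3 + (2 + 4))) = √(-111/5 + (-3 + 6)) = √(-111/5 + 3) = √(-96/5) = 4*I*√30/5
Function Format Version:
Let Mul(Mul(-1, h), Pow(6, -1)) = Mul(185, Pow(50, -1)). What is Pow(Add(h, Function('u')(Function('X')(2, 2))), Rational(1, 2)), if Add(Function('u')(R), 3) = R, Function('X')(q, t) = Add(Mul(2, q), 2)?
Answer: Mul(Rational(4, 5), I, Pow(30, Rational(1, 2))) ≈ Mul(4.3818, I)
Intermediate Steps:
Function('X')(q, t) = Add(2, Mul(2, q))
Function('u')(R) = Add(-3, R)
h = Rational(-111, 5) (h = Mul(-6, Mul(185, Pow(50, -1))) = Mul(-6, Mul(185, Rational(1, 50))) = Mul(-6, Rational(37, 10)) = Rational(-111, 5) ≈ -22.200)
Pow(Add(h, Function('u')(Function('X')(2, 2))), Rational(1, 2)) = Pow(Add(Rational(-111, 5), Add(-3, Add(2, Mul(2, 2)))), Rational(1, 2)) = Pow(Add(Rational(-111, 5), Add(-3, Add(2, 4))), Rational(1, 2)) = Pow(Add(Rational(-111, 5), Add(-3, 6)), Rational(1, 2)) = Pow(Add(Rational(-111, 5), 3), Rational(1, 2)) = Pow(Rational(-96, 5), Rational(1, 2)) = Mul(Rational(4, 5), I, Pow(30, Rational(1, 2)))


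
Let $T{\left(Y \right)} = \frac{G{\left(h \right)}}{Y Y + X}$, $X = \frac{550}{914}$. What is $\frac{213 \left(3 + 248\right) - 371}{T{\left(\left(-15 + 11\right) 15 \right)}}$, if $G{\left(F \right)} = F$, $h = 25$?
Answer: $\frac{3494462348}{457} \approx 7.6465 \cdot 10^{6}$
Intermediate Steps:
$X = \frac{275}{457}$ ($X = 550 \cdot \frac{1}{914} = \frac{275}{457} \approx 0.60175$)
$T{\left(Y \right)} = \frac{25}{\frac{275}{457} + Y^{2}}$ ($T{\left(Y \right)} = \frac{25}{Y Y + \frac{275}{457}} = \frac{25}{Y^{2} + \frac{275}{457}} = \frac{25}{\frac{275}{457} + Y^{2}}$)
$\frac{213 \left(3 + 248\right) - 371}{T{\left(\left(-15 + 11\right) 15 \right)}} = \frac{213 \left(3 + 248\right) - 371}{11425 \frac{1}{275 + 457 \left(\left(-15 + 11\right) 15\right)^{2}}} = \frac{213 \cdot 251 - 371}{11425 \frac{1}{275 + 457 \left(\left(-4\right) 15\right)^{2}}} = \frac{53463 - 371}{11425 \frac{1}{275 + 457 \left(-60\right)^{2}}} = \frac{53092}{11425 \frac{1}{275 + 457 \cdot 3600}} = \frac{53092}{11425 \frac{1}{275 + 1645200}} = \frac{53092}{11425 \cdot \frac{1}{1645475}} = \frac{53092}{\frac{457}{65819}} = 53092 \cdot \frac{65819}{457} = \frac{3494462348}{457}$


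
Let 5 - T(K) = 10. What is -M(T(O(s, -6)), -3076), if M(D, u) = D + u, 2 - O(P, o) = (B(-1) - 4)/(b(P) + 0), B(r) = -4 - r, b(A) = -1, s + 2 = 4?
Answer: 3081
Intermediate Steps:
s = 2 (s = -2 + 4 = 2)
O(P, o) = -5 (O(P, o) = 2 - ((-4 - 1*(-1)) - 4)/(-1 + 0) = 2 - ((-4 + 1) - 4)/(-1) = 2 - (-3 - 4)*(-1) = 2 - (-7)*(-1) = 2 - 1*7 = 2 - 7 = -5)
T(K) = -5 (T(K) = 5 - 1*10 = 5 - 10 = -5)
-M(T(O(s, -6)), -3076) = -(-5 - 3076) = -1*(-3081) = 3081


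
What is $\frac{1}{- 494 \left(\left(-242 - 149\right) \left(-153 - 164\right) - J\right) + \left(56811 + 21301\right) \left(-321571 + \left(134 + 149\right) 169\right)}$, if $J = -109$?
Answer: $- \frac{1}{21443974992} \approx -4.6633 \cdot 10^{-11}$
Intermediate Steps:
$\frac{1}{- 494 \left(\left(-242 - 149\right) \left(-153 - 164\right) - J\right) + \left(56811 + 21301\right) \left(-321571 + \left(134 + 149\right) 169\right)} = \frac{1}{- 494 \left(\left(-242 - 149\right) \left(-153 - 164\right) - -109\right) + \left(56811 + 21301\right) \left(-321571 + \left(134 + 149\right) 169\right)} = \frac{1}{- 494 \left(\left(-391\right) \left(-317\right) + 109\right) + 78112 \left(-321571 + 283 \cdot 169\right)} = \frac{1}{- 494 \left(123947 + 109\right) + 78112 \left(-321571 + 47827\right)} = \frac{1}{\left(-494\right) 124056 + 78112 \left(-273744\right)} = \frac{1}{-61283664 - 21382691328} = \frac{1}{-21443974992} = - \frac{1}{21443974992}$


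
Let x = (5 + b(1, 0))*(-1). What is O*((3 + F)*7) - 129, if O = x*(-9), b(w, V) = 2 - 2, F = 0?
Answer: 816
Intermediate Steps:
b(w, V) = 0
x = -5 (x = (5 + 0)*(-1) = 5*(-1) = -5)
O = 45 (O = -5*(-9) = 45)
O*((3 + F)*7) - 129 = 45*((3 + 0)*7) - 129 = 45*(3*7) - 129 = 45*21 - 129 = 945 - 129 = 816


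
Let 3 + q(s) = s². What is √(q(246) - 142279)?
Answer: I*√81766 ≈ 285.95*I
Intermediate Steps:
q(s) = -3 + s²
√(q(246) - 142279) = √((-3 + 246²) - 142279) = √((-3 + 60516) - 142279) = √(60513 - 142279) = √(-81766) = I*√81766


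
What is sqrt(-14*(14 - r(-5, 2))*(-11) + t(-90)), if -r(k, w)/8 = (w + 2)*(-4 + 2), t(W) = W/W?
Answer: I*sqrt(7699) ≈ 87.744*I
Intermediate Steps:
t(W) = 1
r(k, w) = 32 + 16*w (r(k, w) = -8*(w + 2)*(-4 + 2) = -8*(2 + w)*(-2) = -8*(-4 - 2*w) = 32 + 16*w)
sqrt(-14*(14 - r(-5, 2))*(-11) + t(-90)) = sqrt(-14*(14 - (32 + 16*2))*(-11) + 1) = sqrt(-14*(14 - (32 + 32))*(-11) + 1) = sqrt(-14*(14 - 1*64)*(-11) + 1) = sqrt(-14*(14 - 64)*(-11) + 1) = sqrt(-14*(-50)*(-11) + 1) = sqrt(700*(-11) + 1) = sqrt(-7700 + 1) = sqrt(-7699) = I*sqrt(7699)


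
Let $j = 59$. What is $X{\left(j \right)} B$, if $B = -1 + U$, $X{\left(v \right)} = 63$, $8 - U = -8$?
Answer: $945$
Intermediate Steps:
$U = 16$ ($U = 8 - -8 = 8 + 8 = 16$)
$B = 15$ ($B = -1 + 16 = 15$)
$X{\left(j \right)} B = 63 \cdot 15 = 945$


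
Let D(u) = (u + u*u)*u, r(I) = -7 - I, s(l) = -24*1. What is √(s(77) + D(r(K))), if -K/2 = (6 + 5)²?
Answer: 2*√3258269 ≈ 3610.1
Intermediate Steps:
s(l) = -24
K = -242 (K = -2*(6 + 5)² = -2*11² = -2*121 = -242)
D(u) = u*(u + u²) (D(u) = (u + u²)*u = u*(u + u²))
√(s(77) + D(r(K))) = √(-24 + (-7 - 1*(-242))²*(1 + (-7 - 1*(-242)))) = √(-24 + (-7 + 242)²*(1 + (-7 + 242))) = √(-24 + 235²*(1 + 235)) = √(-24 + 55225*236) = √(-24 + 13033100) = √13033076 = 2*√3258269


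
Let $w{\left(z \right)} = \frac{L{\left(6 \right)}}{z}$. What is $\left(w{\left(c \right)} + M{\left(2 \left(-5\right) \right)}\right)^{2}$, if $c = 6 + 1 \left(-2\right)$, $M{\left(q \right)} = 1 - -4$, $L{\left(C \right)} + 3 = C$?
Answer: $\frac{529}{16} \approx 33.063$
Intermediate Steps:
$L{\left(C \right)} = -3 + C$
$M{\left(q \right)} = 5$ ($M{\left(q \right)} = 1 + 4 = 5$)
$c = 4$ ($c = 6 - 2 = 4$)
$w{\left(z \right)} = \frac{3}{z}$ ($w{\left(z \right)} = \frac{-3 + 6}{z} = \frac{3}{z}$)
$\left(w{\left(c \right)} + M{\left(2 \left(-5\right) \right)}\right)^{2} = \left(\frac{3}{4} + 5\right)^{2} = \left(\frac{23}{4}\right)^{2} = \frac{529}{16}$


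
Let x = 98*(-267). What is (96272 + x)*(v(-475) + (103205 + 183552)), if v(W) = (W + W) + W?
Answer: 20003485192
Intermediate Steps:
v(W) = 3*W (v(W) = 2*W + W = 3*W)
x = -26166
(96272 + x)*(v(-475) + (103205 + 183552)) = (96272 - 26166)*(3*(-475) + (103205 + 183552)) = 70106*(-1425 + 286757) = 70106*285332 = 20003485192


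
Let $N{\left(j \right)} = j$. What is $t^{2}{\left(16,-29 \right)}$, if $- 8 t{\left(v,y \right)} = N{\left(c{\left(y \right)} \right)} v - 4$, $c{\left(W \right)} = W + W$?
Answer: $\frac{54289}{4} \approx 13572.0$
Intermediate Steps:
$c{\left(W \right)} = 2 W$
$t{\left(v,y \right)} = \frac{1}{2} - \frac{v y}{4}$ ($t{\left(v,y \right)} = - \frac{2 y v - 4}{8} = - \frac{2 v y - 4}{8} = - \frac{-4 + 2 v y}{8} = \frac{1}{2} - \frac{v y}{4}$)
$t^{2}{\left(16,-29 \right)} = \left(\frac{1}{2} - 4 \left(-29\right)\right)^{2} = \left(\frac{1}{2} + 116\right)^{2} = \left(\frac{233}{2}\right)^{2} = \frac{54289}{4}$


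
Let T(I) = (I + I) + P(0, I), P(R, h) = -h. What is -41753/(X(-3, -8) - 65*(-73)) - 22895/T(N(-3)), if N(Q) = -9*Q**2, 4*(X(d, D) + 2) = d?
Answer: 140255761/512163 ≈ 273.85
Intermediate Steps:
X(d, D) = -2 + d/4
T(I) = I (T(I) = (I + I) - I = 2*I - I = I)
-41753/(X(-3, -8) - 65*(-73)) - 22895/T(N(-3)) = -41753/((-2 + (1/4)*(-3)) - 65*(-73)) - 22895/((-9*(-3)**2)) = -41753/((-2 - 3/4) + 4745) - 22895/((-9*9)) = -41753/(-11/4 + 4745) - 22895/(-81) = -41753/18969/4 - 22895*(-1/81) = -41753*4/18969 + 22895/81 = -167012/18969 + 22895/81 = 140255761/512163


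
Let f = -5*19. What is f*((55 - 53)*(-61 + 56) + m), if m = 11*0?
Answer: 950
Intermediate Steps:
f = -95
m = 0
f*((55 - 53)*(-61 + 56) + m) = -95*((55 - 53)*(-61 + 56) + 0) = -95*(2*(-5) + 0) = -95*(-10 + 0) = -95*(-10) = 950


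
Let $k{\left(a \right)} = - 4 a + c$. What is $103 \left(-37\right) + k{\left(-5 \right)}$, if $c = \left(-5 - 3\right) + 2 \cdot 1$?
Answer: $-3797$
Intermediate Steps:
$c = -6$ ($c = \left(-5 - 3\right) + 2 = -8 + 2 = -6$)
$k{\left(a \right)} = -6 - 4 a$ ($k{\left(a \right)} = - 4 a - 6 = -6 - 4 a$)
$103 \left(-37\right) + k{\left(-5 \right)} = 103 \left(-37\right) - -14 = -3811 + \left(-6 + 20\right) = -3811 + 14 = -3797$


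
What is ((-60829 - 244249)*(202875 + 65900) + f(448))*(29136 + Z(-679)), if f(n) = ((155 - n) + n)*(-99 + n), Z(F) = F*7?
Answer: -1999339808810965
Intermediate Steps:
Z(F) = 7*F
f(n) = -15345 + 155*n (f(n) = 155*(-99 + n) = -15345 + 155*n)
((-60829 - 244249)*(202875 + 65900) + f(448))*(29136 + Z(-679)) = ((-60829 - 244249)*(202875 + 65900) + (-15345 + 155*448))*(29136 + 7*(-679)) = (-305078*268775 + (-15345 + 69440))*(29136 - 4753) = (-81997339450 + 54095)*24383 = -81997285355*24383 = -1999339808810965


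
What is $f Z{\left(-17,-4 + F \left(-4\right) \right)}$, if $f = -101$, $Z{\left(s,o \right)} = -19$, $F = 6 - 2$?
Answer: $1919$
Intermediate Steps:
$F = 4$ ($F = 6 - 2 = 4$)
$f Z{\left(-17,-4 + F \left(-4\right) \right)} = \left(-101\right) \left(-19\right) = 1919$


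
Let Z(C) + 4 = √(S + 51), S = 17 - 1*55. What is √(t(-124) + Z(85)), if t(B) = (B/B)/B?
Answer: √(-15407 + 3844*√13)/62 ≈ 0.63444*I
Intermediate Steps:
S = -38 (S = 17 - 55 = -38)
t(B) = 1/B
Z(C) = -4 + √13 (Z(C) = -4 + √(-38 + 51) = -4 + √13)
√(t(-124) + Z(85)) = √(1/(-124) + (-4 + √13)) = √(-1/124 + (-4 + √13)) = √(-497/124 + √13)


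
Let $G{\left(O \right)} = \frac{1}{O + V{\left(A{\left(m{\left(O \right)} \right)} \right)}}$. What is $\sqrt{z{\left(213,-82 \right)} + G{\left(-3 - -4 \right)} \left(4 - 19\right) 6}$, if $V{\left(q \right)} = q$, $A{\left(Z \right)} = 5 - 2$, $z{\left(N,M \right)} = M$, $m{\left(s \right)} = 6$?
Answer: $\frac{i \sqrt{418}}{2} \approx 10.223 i$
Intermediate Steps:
$A{\left(Z \right)} = 3$ ($A{\left(Z \right)} = 5 - 2 = 3$)
$G{\left(O \right)} = \frac{1}{3 + O}$ ($G{\left(O \right)} = \frac{1}{O + 3} = \frac{1}{3 + O}$)
$\sqrt{z{\left(213,-82 \right)} + G{\left(-3 - -4 \right)} \left(4 - 19\right) 6} = \sqrt{-82 + \frac{4 - 19}{3 - -1} \cdot 6} = \sqrt{-82 + \frac{1}{3 + \left(-3 + 4\right)} \left(-15\right) 6} = \sqrt{-82 + \frac{1}{3 + 1} \left(-15\right) 6} = \sqrt{-82 + \frac{1}{4} \left(-15\right) 6} = \sqrt{-82 - \frac{45}{2}} = \sqrt{- \frac{209}{2}} = \frac{i \sqrt{418}}{2}$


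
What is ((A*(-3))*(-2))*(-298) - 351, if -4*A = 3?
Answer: 990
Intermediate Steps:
A = -¾ (A = -¼*3 = -¾ ≈ -0.75000)
((A*(-3))*(-2))*(-298) - 351 = (-¾*(-3)*(-2))*(-298) - 351 = ((9/4)*(-2))*(-298) - 351 = -9/2*(-298) - 351 = 1341 - 351 = 990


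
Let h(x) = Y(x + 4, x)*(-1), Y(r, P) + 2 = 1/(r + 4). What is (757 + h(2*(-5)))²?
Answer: 2307361/4 ≈ 5.7684e+5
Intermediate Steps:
Y(r, P) = -2 + 1/(4 + r) (Y(r, P) = -2 + 1/(r + 4) = -2 + 1/(4 + r))
h(x) = -(-15 - 2*x)/(8 + x) (h(x) = ((-7 - 2*(x + 4))/(4 + (x + 4)))*(-1) = ((-7 - 2*(4 + x))/(4 + (4 + x)))*(-1) = ((-7 + (-8 - 2*x))/(8 + x))*(-1) = ((-15 - 2*x)/(8 + x))*(-1) = -(-15 - 2*x)/(8 + x))
(757 + h(2*(-5)))² = (757 + (15 + 2*(2*(-5)))/(8 + 2*(-5)))² = (757 + (15 + 2*(-10))/(8 - 10))² = (757 + (15 - 20)/(-2))² = (757 - ½*(-5))² = (757 + 5/2)² = (1519/2)² = 2307361/4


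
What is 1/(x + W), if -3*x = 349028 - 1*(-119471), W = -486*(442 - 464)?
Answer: -3/436423 ≈ -6.8741e-6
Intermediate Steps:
W = 10692 (W = -486*(-22) = 10692)
x = -468499/3 (x = -(349028 - 1*(-119471))/3 = -(349028 + 119471)/3 = -⅓*468499 = -468499/3 ≈ -1.5617e+5)
1/(x + W) = 1/(-468499/3 + 10692) = 1/(-436423/3) = -3/436423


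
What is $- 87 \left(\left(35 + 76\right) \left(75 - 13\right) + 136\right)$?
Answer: $-610566$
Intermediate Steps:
$- 87 \left(\left(35 + 76\right) \left(75 - 13\right) + 136\right) = - 87 \left(111 \cdot 62 + 136\right) = - 87 \left(6882 + 136\right) = \left(-87\right) 7018 = -610566$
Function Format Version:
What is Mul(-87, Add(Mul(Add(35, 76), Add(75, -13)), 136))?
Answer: -610566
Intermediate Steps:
Mul(-87, Add(Mul(Add(35, 76), Add(75, -13)), 136)) = Mul(-87, Add(Mul(111, 62), 136)) = Mul(-87, Add(6882, 136)) = Mul(-87, 7018) = -610566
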